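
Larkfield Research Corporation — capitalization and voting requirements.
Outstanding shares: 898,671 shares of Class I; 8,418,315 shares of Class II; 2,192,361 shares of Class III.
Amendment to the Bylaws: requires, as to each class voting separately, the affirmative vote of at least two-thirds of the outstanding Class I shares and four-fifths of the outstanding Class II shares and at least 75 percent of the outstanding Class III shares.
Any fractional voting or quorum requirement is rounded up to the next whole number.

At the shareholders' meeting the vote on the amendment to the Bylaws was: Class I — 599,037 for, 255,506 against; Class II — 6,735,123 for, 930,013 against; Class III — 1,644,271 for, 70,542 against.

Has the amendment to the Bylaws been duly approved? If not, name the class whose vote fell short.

Class I: 2/3 of 898671 = 599114; 599,114 required, 599,037 in favor — not approved.
Class II: 4/5 of 8418315 = 6734652; 6,734,652 required, 6,735,123 in favor — approved.
Class III: 3/4 of 2192361 = 1644270.75, rounded up to 1644271; 1,644,271 required, 1,644,271 in favor — approved.

Not approved — the Class I shares did not give the required vote.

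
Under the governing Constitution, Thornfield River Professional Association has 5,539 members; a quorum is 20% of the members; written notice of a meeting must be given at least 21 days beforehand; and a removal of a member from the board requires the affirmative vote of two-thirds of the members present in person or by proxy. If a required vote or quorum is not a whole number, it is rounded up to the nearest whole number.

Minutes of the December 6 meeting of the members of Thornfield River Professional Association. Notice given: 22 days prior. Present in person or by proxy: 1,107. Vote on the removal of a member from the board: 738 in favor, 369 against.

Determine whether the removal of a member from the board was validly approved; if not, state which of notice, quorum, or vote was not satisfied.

Notice: 22 days given; 21 required. Satisfied.
Quorum: 20% of 5,539 = 1,107.80, rounded up to 1,108; 1,107 present. Not satisfied.
Vote: requires two-thirds of those present (1,107); 2/3 of 1107 = 738, so 738 needed; 738 in favor. Satisfied.

Invalid — quorum requirement not satisfied.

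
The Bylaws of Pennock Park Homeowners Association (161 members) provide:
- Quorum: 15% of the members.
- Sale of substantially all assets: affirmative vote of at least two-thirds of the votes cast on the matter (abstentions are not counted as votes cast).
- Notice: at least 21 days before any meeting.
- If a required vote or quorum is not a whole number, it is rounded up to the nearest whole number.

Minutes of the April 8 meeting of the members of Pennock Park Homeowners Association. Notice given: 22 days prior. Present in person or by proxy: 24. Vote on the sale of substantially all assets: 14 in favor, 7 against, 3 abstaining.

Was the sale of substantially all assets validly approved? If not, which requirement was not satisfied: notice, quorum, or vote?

Invalid — quorum requirement not satisfied.

Notice: 22 days given; 21 required. Satisfied.
Quorum: 15% of 161 = 24.15, rounded up to 25; 24 present. Not satisfied.
Vote: requires two-thirds of the votes cast (24 − 3 abstaining = 21); 2/3 of 21 = 14, so 14 needed; 14 in favor. Satisfied.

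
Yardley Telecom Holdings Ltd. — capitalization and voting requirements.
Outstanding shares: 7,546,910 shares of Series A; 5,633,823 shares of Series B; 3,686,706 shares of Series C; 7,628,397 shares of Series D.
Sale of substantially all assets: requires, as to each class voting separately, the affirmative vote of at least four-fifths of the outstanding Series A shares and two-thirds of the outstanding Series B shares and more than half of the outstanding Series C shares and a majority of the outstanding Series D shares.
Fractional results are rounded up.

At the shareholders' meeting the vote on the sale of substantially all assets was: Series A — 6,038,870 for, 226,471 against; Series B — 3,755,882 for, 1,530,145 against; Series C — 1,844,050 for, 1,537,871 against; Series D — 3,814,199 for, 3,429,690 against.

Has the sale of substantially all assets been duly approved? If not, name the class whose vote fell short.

Series A: 4/5 of 7546910 = 6037528; 6,037,528 required, 6,038,870 in favor — approved.
Series B: 2/3 of 5633823 = 3755882; 3,755,882 required, 3,755,882 in favor — approved.
Series C: a majority of 3686706 is 1843354; 1,843,354 required, 1,844,050 in favor — approved.
Series D: a majority of 7628397 is 3814199; 3,814,199 required, 3,814,199 in favor — approved.

Approved — every class gave the required vote.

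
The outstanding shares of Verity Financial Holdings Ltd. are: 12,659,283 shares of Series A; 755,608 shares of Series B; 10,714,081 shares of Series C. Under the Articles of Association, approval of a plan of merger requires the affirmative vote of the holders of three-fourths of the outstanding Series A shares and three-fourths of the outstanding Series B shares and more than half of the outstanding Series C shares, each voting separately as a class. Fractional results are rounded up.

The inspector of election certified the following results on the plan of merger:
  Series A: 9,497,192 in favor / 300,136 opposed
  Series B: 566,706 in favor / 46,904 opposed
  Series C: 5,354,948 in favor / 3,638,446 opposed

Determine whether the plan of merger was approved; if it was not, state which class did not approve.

Not approved — the Series C shares did not give the required vote.

Series A: 3/4 of 12659283 = 9494462.25, rounded up to 9494463; 9,494,463 required, 9,497,192 in favor — approved.
Series B: 3/4 of 755608 = 566706; 566,706 required, 566,706 in favor — approved.
Series C: a majority of 10714081 is 5357041; 5,357,041 required, 5,354,948 in favor — not approved.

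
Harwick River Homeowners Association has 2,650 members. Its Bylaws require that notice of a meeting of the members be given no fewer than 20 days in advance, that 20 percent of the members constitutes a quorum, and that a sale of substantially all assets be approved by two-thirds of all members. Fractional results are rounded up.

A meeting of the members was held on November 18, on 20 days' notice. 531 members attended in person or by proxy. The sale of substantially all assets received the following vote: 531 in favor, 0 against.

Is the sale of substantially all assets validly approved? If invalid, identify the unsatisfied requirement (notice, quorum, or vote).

Invalid — vote requirement not satisfied.

Notice: 20 days given; 20 required. Satisfied.
Quorum: 20% of 2,650 = 530; 531 present. Satisfied.
Vote: requires two-thirds of all members (2,650); 2/3 of 2650 = 1766.67, rounded up to 1767, so 1,767 needed; 531 in favor. Not satisfied.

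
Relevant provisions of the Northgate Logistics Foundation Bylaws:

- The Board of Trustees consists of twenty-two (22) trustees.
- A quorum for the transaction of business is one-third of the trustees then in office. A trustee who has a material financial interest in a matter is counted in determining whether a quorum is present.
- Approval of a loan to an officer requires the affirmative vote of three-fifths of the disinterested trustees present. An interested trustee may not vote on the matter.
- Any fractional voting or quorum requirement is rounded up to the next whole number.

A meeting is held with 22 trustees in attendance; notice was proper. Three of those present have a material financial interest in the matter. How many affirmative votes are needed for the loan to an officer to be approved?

The loan to an officer requires three-fifths of the disinterested trustees present (22 − 3 = 19).
3/5 of 19 = 11.40, rounded up to 12.

12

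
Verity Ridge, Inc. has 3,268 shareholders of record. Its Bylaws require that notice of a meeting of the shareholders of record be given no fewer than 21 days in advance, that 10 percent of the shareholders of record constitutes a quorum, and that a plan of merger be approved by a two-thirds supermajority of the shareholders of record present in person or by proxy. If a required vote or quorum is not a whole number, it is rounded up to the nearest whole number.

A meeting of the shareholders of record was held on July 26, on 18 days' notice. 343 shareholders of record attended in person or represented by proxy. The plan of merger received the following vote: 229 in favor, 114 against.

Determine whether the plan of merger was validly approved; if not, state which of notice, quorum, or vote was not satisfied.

Notice: 18 days given; 21 required. Not satisfied.
Quorum: 10% of 3,268 = 326.80, rounded up to 327; 343 present. Satisfied.
Vote: requires two-thirds of those present (343); 2/3 of 343 = 228.67, rounded up to 229, so 229 needed; 229 in favor. Satisfied.

Invalid — notice requirement not satisfied.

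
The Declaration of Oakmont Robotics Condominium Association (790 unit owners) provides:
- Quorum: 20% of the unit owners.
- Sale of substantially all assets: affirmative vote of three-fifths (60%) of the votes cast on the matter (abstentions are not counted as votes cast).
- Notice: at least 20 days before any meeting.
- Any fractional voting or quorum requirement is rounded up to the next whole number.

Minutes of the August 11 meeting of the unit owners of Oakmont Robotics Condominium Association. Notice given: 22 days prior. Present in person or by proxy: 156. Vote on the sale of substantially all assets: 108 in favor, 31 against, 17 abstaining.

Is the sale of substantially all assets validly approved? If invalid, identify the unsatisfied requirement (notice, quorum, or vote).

Notice: 22 days given; 20 required. Satisfied.
Quorum: 20% of 790 = 158; 156 present. Not satisfied.
Vote: requires three-fifths of the votes cast (156 − 17 abstaining = 139); 3/5 of 139 = 83.40, rounded up to 84, so 84 needed; 108 in favor. Satisfied.

Invalid — quorum requirement not satisfied.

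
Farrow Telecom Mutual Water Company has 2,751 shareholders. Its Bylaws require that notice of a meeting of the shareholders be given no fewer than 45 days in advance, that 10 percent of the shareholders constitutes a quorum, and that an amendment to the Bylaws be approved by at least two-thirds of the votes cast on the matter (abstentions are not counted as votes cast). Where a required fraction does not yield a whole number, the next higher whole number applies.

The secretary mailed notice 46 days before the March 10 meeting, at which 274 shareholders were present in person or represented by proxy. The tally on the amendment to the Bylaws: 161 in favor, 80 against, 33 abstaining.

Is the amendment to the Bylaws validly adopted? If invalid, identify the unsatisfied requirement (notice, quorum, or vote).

Invalid — quorum requirement not satisfied.

Notice: 46 days given; 45 required. Satisfied.
Quorum: 10% of 2,751 = 275.10, rounded up to 276; 274 present. Not satisfied.
Vote: requires two-thirds of the votes cast (274 − 33 abstaining = 241); 2/3 of 241 = 160.67, rounded up to 161, so 161 needed; 161 in favor. Satisfied.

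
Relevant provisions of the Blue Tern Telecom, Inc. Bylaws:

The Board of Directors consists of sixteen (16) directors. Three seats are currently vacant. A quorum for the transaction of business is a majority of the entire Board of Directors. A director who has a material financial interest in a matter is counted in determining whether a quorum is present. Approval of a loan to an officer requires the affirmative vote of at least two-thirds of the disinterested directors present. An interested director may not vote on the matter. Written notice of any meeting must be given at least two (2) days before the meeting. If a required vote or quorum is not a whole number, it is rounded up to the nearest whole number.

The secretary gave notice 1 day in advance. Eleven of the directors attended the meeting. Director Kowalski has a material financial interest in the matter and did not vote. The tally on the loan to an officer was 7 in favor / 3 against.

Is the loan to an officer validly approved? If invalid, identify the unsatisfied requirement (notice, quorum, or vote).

Notice: 1 day given; 2 required (1 < 2). Not satisfied.
Quorum: 11 present (interested directors count toward quorum); quorum is 9. Satisfied.
Vote: the loan to an officer requires two-thirds of the disinterested directors present (11 − 1 = 10). 2/3 of 10 = 6.67, rounded up to 7, so 7 affirmative votes are needed; 7 voted in favor. Satisfied.

Invalid — notice requirement not satisfied.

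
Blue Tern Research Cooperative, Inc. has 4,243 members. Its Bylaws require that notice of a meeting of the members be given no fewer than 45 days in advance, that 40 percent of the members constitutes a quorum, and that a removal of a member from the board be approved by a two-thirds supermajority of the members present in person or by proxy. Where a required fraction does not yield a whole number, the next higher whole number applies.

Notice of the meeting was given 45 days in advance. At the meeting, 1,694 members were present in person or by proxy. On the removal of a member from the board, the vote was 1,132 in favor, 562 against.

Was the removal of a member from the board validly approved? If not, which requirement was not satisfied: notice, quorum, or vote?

Invalid — quorum requirement not satisfied.

Notice: 45 days given; 45 required. Satisfied.
Quorum: 40% of 4,243 = 1,697.20, rounded up to 1,698; 1,694 present. Not satisfied.
Vote: requires two-thirds of those present (1,694); 2/3 of 1694 = 1129.33, rounded up to 1130, so 1,130 needed; 1,132 in favor. Satisfied.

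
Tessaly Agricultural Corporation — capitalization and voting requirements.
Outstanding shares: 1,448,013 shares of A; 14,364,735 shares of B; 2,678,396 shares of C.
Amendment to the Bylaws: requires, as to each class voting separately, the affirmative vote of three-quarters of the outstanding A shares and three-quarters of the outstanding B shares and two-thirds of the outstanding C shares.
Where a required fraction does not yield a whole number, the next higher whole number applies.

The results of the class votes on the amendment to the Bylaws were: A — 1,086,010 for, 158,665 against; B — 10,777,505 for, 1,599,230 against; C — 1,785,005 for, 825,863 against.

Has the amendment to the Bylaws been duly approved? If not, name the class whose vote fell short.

A: 3/4 of 1448013 = 1086009.75, rounded up to 1086010; 1,086,010 required, 1,086,010 in favor — approved.
B: 3/4 of 14364735 = 10773551.25, rounded up to 10773552; 10,773,552 required, 10,777,505 in favor — approved.
C: 2/3 of 2678396 = 1785597.33, rounded up to 1785598; 1,785,598 required, 1,785,005 in favor — not approved.

Not approved — the C shares did not give the required vote.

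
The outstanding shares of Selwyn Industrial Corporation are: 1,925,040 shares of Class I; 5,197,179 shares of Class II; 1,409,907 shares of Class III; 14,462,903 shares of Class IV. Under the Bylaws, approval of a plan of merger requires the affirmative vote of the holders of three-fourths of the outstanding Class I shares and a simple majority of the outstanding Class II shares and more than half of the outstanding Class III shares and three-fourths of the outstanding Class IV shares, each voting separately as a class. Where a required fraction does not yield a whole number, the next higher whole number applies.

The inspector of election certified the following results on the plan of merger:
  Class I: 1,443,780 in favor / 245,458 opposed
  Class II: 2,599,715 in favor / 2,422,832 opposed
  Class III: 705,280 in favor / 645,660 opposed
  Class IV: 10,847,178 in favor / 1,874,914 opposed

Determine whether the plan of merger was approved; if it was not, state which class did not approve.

Class I: 3/4 of 1925040 = 1443780; 1,443,780 required, 1,443,780 in favor — approved.
Class II: a majority of 5197179 is 2598590; 2,598,590 required, 2,599,715 in favor — approved.
Class III: a majority of 1409907 is 704954; 704,954 required, 705,280 in favor — approved.
Class IV: 3/4 of 14462903 = 10847177.25, rounded up to 10847178; 10,847,178 required, 10,847,178 in favor — approved.

Approved — every class gave the required vote.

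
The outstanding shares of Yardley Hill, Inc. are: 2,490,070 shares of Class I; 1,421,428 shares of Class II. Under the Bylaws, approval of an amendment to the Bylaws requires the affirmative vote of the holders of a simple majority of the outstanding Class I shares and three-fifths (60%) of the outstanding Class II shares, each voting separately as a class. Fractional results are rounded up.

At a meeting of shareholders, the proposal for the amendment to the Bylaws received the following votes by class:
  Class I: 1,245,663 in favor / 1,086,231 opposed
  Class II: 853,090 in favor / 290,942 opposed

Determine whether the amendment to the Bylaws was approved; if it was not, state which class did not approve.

Approved — every class gave the required vote.

Class I: a majority of 2490070 is 1245036; 1,245,036 required, 1,245,663 in favor — approved.
Class II: 3/5 of 1421428 = 852856.80, rounded up to 852857; 852,857 required, 853,090 in favor — approved.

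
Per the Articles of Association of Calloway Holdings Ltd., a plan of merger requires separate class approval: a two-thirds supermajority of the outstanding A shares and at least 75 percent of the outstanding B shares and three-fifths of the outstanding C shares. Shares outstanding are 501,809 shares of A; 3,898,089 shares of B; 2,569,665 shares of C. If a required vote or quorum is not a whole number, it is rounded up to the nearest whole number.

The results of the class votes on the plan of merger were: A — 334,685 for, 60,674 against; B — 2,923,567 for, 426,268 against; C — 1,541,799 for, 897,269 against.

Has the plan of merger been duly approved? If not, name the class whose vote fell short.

Approved — every class gave the required vote.

A: 2/3 of 501809 = 334539.33, rounded up to 334540; 334,540 required, 334,685 in favor — approved.
B: 3/4 of 3898089 = 2923566.75, rounded up to 2923567; 2,923,567 required, 2,923,567 in favor — approved.
C: 3/5 of 2569665 = 1541799; 1,541,799 required, 1,541,799 in favor — approved.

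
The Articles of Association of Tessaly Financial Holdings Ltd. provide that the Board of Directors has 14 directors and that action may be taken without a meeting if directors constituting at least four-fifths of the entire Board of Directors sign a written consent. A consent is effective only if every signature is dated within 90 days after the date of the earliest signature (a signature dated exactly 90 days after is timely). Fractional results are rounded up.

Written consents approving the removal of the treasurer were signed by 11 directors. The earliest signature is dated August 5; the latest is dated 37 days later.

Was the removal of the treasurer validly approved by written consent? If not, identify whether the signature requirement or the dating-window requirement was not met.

Not effective — insufficient signatures.

Signatures required: at least four-fifths of 14 — 4/5 of 14 = 11.20, rounded up to 12, so 12 needed; 11 signed. Insufficient.
Dating window: the latest signature is 37 days after the earliest; the limit is 90 days. Within the window.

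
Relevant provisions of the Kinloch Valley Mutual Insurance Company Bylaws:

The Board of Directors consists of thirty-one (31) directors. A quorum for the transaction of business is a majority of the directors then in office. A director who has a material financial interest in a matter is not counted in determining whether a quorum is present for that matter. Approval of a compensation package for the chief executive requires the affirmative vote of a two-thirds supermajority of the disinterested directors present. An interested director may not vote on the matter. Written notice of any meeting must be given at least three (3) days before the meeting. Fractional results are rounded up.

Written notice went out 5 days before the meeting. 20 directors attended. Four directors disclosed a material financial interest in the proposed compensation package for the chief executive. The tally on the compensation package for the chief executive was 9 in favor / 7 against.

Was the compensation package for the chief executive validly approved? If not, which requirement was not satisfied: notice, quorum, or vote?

Notice: 5 days given; 3 required (5 ≥ 3). Satisfied.
Quorum: 20 present, but the 4 interested directors do not count, leaving 16. Quorum is 16. Satisfied.
Vote: the compensation package for the chief executive requires two-thirds of the disinterested directors present (20 − 4 = 16). 2/3 of 16 = 10.67, rounded up to 11, so 11 affirmative votes are needed; 9 voted in favor. Not satisfied.

Invalid — vote requirement not satisfied.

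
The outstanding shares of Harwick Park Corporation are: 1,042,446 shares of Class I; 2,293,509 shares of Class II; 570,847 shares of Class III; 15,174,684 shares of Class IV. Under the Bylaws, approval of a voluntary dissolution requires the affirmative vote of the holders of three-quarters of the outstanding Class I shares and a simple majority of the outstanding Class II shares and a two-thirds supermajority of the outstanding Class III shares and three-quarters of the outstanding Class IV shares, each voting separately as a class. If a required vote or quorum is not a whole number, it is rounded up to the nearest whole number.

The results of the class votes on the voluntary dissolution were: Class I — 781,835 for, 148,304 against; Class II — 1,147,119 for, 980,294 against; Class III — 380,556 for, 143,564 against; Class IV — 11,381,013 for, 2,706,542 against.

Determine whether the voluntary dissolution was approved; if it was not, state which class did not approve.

Not approved — the Class III shares did not give the required vote.

Class I: 3/4 of 1042446 = 781834.50, rounded up to 781835; 781,835 required, 781,835 in favor — approved.
Class II: a majority of 2293509 is 1146755; 1,146,755 required, 1,147,119 in favor — approved.
Class III: 2/3 of 570847 = 380564.67, rounded up to 380565; 380,565 required, 380,556 in favor — not approved.
Class IV: 3/4 of 15174684 = 11381013; 11,381,013 required, 11,381,013 in favor — approved.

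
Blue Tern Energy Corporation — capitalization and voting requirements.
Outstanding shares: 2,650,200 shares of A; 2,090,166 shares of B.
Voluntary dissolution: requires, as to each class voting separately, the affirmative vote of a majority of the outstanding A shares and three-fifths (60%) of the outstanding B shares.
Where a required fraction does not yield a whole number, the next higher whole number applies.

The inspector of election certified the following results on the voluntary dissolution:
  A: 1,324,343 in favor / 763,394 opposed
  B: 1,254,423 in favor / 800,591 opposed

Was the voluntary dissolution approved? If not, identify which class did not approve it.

Not approved — the A shares did not give the required vote.

A: a majority of 2650200 is 1325101; 1,325,101 required, 1,324,343 in favor — not approved.
B: 3/5 of 2090166 = 1254099.60, rounded up to 1254100; 1,254,100 required, 1,254,423 in favor — approved.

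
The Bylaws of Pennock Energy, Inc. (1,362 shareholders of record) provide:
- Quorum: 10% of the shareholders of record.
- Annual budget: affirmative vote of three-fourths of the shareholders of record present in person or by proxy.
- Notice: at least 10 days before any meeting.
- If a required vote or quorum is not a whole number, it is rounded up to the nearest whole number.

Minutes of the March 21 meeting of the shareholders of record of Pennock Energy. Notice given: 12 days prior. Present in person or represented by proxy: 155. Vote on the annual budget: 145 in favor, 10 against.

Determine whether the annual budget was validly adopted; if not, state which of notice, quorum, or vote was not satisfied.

Notice: 12 days given; 10 required. Satisfied.
Quorum: 10% of 1,362 = 136.20, rounded up to 137; 155 present. Satisfied.
Vote: requires three-fourths of those present (155); 3/4 of 155 = 116.25, rounded up to 117, so 117 needed; 145 in favor. Satisfied.

Valid — all requirements satisfied.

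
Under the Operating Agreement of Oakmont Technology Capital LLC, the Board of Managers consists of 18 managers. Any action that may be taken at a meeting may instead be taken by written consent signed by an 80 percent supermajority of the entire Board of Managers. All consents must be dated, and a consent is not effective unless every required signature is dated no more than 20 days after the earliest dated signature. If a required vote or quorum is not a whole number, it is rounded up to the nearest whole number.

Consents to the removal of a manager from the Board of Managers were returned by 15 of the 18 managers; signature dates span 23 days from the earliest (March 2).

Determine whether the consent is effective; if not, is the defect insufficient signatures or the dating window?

Not effective — dating-window requirement not satisfied.

Signatures required: an 80 percent supermajority of 18 — 4/5 of 18 = 14.40, rounded up to 15, so 15 needed; 15 signed. Sufficient.
Dating window: the latest signature is 23 days after the earliest; the limit is 20 days. Outside the window.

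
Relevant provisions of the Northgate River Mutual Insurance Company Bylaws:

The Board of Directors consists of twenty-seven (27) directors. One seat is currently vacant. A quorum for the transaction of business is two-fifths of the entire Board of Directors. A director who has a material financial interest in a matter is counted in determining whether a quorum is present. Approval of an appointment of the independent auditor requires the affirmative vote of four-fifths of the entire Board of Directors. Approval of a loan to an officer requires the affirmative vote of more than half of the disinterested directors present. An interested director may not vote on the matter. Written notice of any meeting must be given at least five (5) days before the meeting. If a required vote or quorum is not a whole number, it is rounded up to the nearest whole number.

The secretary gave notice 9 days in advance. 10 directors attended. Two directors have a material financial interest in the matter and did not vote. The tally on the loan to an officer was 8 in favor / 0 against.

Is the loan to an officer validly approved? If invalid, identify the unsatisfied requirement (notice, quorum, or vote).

Notice: 9 days given; 5 required (9 ≥ 5). Satisfied.
Quorum: 10 present (interested directors count toward quorum); quorum is 11. Not satisfied.
Vote: the loan to an officer requires a majority of the disinterested directors present (10 − 2 = 8). A majority of 8 is 5, so 5 affirmative votes are needed; 8 voted in favor. Satisfied. (Moot — without a quorum no business can be validly transacted.)

Invalid — quorum requirement not satisfied.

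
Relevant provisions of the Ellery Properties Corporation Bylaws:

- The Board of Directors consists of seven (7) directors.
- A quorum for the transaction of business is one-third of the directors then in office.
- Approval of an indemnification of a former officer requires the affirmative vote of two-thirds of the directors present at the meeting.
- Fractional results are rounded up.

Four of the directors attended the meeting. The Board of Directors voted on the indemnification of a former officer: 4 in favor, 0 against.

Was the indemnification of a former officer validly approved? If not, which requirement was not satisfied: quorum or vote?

Quorum: 4 present; quorum is 3. Satisfied.
Vote: the indemnification of a former officer requires two-thirds of the directors present (4). 2/3 of 4 = 2.67, rounded up to 3, so 3 affirmative votes are needed; 4 voted in favor. Satisfied.

Valid — all requirements satisfied.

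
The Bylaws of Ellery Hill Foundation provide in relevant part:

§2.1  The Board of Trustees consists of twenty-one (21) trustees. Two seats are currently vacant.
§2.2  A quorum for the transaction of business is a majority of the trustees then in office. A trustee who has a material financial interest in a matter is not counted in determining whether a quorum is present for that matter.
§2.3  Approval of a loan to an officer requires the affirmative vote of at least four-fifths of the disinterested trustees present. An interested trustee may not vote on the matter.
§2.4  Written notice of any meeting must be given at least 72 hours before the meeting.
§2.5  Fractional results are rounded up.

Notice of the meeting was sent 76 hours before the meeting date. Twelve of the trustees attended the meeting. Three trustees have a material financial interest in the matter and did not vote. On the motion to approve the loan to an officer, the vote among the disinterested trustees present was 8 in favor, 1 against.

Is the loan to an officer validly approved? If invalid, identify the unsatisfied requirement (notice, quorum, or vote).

Notice: 76 hours given; 72 required (76 ≥ 72). Satisfied.
Quorum: 12 present, but the 3 interested trustees do not count, leaving 9. Quorum is 10. Not satisfied.
Vote: the loan to an officer requires four-fifths of the disinterested trustees present (12 − 3 = 9). 4/5 of 9 = 7.20, rounded up to 8, so 8 affirmative votes are needed; 8 voted in favor. Satisfied. (Moot — without a quorum no business can be validly transacted.)

Invalid — quorum requirement not satisfied.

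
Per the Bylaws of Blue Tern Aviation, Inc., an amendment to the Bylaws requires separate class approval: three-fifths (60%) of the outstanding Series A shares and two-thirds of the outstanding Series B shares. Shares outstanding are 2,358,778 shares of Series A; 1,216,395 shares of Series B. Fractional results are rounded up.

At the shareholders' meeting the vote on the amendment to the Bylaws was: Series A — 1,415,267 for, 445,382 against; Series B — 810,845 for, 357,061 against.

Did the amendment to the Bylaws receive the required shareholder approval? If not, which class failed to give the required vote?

Not approved — the Series B shares did not give the required vote.

Series A: 3/5 of 2358778 = 1415266.80, rounded up to 1415267; 1,415,267 required, 1,415,267 in favor — approved.
Series B: 2/3 of 1216395 = 810930; 810,930 required, 810,845 in favor — not approved.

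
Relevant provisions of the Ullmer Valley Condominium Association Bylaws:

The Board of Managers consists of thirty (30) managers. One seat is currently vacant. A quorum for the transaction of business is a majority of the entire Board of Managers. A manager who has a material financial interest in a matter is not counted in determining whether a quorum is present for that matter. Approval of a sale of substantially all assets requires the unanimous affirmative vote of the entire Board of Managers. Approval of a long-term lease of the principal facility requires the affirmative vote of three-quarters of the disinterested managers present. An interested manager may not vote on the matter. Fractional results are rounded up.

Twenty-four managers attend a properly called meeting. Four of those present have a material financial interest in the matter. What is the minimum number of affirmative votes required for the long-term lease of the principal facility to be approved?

The long-term lease of the principal facility requires three-fourths of the disinterested managers present (24 − 4 = 20).
3/4 of 20 = 15.

15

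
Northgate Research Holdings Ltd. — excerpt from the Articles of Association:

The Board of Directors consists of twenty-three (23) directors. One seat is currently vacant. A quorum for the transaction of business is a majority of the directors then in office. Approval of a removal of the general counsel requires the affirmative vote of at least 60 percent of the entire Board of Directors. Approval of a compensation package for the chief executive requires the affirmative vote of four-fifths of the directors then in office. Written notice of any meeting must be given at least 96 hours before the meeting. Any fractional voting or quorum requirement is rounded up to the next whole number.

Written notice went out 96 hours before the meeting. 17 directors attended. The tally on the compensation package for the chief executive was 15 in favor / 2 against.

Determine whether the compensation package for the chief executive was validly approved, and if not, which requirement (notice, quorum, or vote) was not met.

Notice: 96 hours given; 96 required (96 ≥ 96). Satisfied.
Quorum: 17 present; quorum is 12. Satisfied.
Vote: the compensation package for the chief executive requires four-fifths of the directors then in office (22). 4/5 of 22 = 17.60, rounded up to 18, so 18 affirmative votes are needed; 15 voted in favor. Not satisfied.

Invalid — vote requirement not satisfied.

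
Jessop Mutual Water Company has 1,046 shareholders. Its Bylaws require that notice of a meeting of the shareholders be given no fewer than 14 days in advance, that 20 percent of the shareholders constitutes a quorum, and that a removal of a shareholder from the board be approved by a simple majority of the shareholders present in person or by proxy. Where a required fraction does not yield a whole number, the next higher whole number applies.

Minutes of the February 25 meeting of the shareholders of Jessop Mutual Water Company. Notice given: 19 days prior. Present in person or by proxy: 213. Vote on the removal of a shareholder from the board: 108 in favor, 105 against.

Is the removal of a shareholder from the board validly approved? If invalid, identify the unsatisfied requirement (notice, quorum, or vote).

Notice: 19 days given; 14 required. Satisfied.
Quorum: 20% of 1,046 = 209.20, rounded up to 210; 213 present. Satisfied.
Vote: requires a majority of those present (213); a majority of 213 is 107, so 107 needed; 108 in favor. Satisfied.

Valid — all requirements satisfied.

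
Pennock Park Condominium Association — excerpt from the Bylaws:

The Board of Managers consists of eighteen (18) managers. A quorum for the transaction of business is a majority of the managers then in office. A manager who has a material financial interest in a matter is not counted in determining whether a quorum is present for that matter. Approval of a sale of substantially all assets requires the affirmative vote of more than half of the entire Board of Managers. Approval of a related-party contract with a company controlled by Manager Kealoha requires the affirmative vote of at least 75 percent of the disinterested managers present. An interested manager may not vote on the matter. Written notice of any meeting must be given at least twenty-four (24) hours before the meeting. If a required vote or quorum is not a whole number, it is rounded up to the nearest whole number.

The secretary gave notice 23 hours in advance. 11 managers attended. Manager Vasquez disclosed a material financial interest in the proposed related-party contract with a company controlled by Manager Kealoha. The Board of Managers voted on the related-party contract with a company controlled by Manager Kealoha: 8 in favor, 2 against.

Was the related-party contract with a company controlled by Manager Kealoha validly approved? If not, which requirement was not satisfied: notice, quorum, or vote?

Notice: 23 hours given; 24 required (23 < 24). Not satisfied.
Quorum: 11 present, but the 1 interested manager does not count, leaving 10. Quorum is 10. Satisfied.
Vote: the related-party contract with a company controlled by Manager Kealoha requires three-fourths of the disinterested managers present (11 − 1 = 10). 3/4 of 10 = 7.50, rounded up to 8, so 8 affirmative votes are needed; 8 voted in favor. Satisfied.

Invalid — notice requirement not satisfied.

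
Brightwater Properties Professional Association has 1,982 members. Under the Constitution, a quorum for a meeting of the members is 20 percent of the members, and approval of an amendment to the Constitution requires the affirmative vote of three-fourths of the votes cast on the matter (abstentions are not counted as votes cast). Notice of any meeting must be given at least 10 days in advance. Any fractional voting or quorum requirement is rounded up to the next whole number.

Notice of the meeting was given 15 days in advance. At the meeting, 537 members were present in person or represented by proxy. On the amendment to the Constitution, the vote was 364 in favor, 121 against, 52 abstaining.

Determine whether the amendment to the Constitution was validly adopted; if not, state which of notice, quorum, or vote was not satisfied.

Notice: 15 days given; 10 required. Satisfied.
Quorum: 20% of 1,982 = 396.40, rounded up to 397; 537 present. Satisfied.
Vote: requires three-fourths of the votes cast (537 − 52 abstaining = 485); 3/4 of 485 = 363.75, rounded up to 364, so 364 needed; 364 in favor. Satisfied.

Valid — all requirements satisfied.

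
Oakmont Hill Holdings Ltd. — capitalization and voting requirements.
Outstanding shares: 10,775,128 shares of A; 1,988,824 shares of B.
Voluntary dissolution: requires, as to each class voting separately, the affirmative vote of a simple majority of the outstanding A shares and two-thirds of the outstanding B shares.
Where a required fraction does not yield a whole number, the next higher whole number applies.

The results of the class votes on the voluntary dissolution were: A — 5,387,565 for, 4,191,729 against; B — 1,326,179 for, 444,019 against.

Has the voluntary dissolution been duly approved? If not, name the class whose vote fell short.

Approved — every class gave the required vote.

A: a majority of 10775128 is 5387565; 5,387,565 required, 5,387,565 in favor — approved.
B: 2/3 of 1988824 = 1325882.67, rounded up to 1325883; 1,325,883 required, 1,326,179 in favor — approved.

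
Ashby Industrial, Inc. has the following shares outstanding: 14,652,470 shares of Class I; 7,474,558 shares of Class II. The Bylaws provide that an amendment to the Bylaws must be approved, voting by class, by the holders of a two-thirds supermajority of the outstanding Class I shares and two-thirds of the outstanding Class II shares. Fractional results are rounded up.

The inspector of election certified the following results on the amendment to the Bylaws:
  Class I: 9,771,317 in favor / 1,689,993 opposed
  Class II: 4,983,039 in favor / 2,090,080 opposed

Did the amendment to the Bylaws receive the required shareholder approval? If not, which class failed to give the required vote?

Approved — every class gave the required vote.

Class I: 2/3 of 14652470 = 9768313.33, rounded up to 9768314; 9,768,314 required, 9,771,317 in favor — approved.
Class II: 2/3 of 7474558 = 4983038.67, rounded up to 4983039; 4,983,039 required, 4,983,039 in favor — approved.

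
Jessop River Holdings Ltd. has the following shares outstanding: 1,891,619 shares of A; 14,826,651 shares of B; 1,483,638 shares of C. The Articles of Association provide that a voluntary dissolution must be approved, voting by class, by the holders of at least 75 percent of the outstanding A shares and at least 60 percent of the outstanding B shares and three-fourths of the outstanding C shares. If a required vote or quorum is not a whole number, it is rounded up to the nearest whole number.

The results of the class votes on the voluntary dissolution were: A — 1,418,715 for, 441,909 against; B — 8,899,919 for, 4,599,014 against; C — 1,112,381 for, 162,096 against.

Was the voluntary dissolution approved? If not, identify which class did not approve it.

A: 3/4 of 1891619 = 1418714.25, rounded up to 1418715; 1,418,715 required, 1,418,715 in favor — approved.
B: 3/5 of 14826651 = 8895990.60, rounded up to 8895991; 8,895,991 required, 8,899,919 in favor — approved.
C: 3/4 of 1483638 = 1112728.50, rounded up to 1112729; 1,112,729 required, 1,112,381 in favor — not approved.

Not approved — the C shares did not give the required vote.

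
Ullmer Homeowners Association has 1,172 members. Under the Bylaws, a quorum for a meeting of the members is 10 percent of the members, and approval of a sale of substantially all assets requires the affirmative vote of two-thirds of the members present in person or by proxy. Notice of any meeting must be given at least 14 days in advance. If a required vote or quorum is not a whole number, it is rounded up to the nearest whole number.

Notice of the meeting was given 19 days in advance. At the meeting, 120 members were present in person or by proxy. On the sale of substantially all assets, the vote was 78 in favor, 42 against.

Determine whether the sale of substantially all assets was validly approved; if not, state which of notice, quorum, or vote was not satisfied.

Invalid — vote requirement not satisfied.

Notice: 19 days given; 14 required. Satisfied.
Quorum: 10% of 1,172 = 117.20, rounded up to 118; 120 present. Satisfied.
Vote: requires two-thirds of those present (120); 2/3 of 120 = 80, so 80 needed; 78 in favor. Not satisfied.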